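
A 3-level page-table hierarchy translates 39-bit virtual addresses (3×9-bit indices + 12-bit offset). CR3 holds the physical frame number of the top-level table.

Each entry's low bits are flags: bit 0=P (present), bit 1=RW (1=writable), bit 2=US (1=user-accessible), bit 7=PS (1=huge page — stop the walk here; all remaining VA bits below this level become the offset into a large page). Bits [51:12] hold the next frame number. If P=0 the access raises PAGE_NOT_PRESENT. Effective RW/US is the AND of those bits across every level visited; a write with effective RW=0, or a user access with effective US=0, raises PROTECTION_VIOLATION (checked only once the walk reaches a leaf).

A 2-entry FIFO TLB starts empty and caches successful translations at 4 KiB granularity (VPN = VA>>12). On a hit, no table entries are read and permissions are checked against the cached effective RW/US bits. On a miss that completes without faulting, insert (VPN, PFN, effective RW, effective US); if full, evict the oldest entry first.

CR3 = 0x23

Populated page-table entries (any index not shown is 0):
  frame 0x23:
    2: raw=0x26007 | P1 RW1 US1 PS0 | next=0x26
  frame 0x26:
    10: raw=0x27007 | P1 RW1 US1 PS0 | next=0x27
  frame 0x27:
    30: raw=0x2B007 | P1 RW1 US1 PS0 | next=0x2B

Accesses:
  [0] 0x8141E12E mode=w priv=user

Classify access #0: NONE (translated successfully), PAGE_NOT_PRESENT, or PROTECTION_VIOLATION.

Trace:
#0 VA=0x8141E12E (w,user):
  [0] read 0x23 idx=2: raw=0x26007 flags P=1 W=1 U=1 S=0
  [1] read 0x26 idx=10: raw=0x27007 flags P=1 W=1 U=1 S=0
  [2] read 0x27 idx=30: raw=0x2B007 flags P=1 W=1 U=1 S=0
  ⇒ phys 0x2B12E  [3 reads]

Access #0 fault: NONE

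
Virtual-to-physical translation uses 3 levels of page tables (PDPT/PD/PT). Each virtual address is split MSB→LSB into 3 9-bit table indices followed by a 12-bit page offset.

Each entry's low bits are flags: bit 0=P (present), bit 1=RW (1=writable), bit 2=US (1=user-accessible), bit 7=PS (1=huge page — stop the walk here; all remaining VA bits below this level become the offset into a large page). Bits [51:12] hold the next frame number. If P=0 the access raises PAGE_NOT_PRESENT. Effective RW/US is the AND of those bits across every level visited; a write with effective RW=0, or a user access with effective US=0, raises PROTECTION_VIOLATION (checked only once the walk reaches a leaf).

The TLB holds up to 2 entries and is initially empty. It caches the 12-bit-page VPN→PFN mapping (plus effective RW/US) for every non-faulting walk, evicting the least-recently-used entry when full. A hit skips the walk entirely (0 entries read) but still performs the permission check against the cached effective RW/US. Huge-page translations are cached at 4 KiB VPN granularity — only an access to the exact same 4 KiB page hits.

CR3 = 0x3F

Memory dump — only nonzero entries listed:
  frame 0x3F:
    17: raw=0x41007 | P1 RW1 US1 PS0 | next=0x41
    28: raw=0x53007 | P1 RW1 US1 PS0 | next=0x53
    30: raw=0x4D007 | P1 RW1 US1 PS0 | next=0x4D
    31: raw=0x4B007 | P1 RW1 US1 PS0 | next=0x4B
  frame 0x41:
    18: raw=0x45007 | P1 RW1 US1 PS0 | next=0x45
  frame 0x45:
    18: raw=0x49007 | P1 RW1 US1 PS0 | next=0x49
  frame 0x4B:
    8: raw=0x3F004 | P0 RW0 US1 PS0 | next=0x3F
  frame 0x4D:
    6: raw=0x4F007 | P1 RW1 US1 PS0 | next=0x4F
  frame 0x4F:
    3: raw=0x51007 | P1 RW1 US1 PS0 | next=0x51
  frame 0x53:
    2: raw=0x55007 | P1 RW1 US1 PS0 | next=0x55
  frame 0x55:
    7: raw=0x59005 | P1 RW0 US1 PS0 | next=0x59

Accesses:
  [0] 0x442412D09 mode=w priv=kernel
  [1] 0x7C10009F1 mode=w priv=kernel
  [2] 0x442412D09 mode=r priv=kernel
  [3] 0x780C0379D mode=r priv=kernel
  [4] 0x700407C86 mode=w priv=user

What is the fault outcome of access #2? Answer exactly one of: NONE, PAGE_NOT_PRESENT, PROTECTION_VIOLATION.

Walk each access:
#0 VA=0x442412D09 (w,kernel):
  L0 @0x3F[17] → 0x41007  P=1,RW=1,US=1,PS=0
  L1 @0x41[18] → 0x45007  P=1,RW=1,US=1,PS=0
  L2 @0x45[18] → 0x49007  P=1,RW=1,US=1,PS=0
  ⇒ phys 0x49D09  [3 reads]
#1 VA=0x7C10009F1 (w,kernel):
  L0 @0x3F[31] → 0x4B007  P=1,RW=1,US=1,PS=0
  L1 @0x4B[8] → 0x3F004  P=0,RW=0,US=1,PS=0
  ⇒ fault: PAGE_NOT_PRESENT  — 2 lookups
#2 VA=0x442412D09 (r,kernel):
  TLB hit vpn=0x442412 → PA=0x49D09
#3 VA=0x780C0379D (r,kernel):
  L0 @0x3F[30] → 0x4D007  P=1,RW=1,US=1,PS=0
  L1 @0x4D[6] → 0x4F007  P=1,RW=1,US=1,PS=0
  L2 @0x4F[3] → 0x51007  P=1,RW=1,US=1,PS=0
  ⇒ phys 0x5179D  [3 reads]
#4 VA=0x700407C86 (w,user):
  L0 @0x3F[28] → 0x53007  P=1,RW=1,US=1,PS=0
  L1 @0x53[2] → 0x55007  P=1,RW=1,US=1,PS=0
  L2 @0x55[7] → 0x59005  P=1,RW=0,US=1,PS=0
  ⇒ fault: PROTECTION_VIOLATION  — 3 lookups

Access #2 fault: NONE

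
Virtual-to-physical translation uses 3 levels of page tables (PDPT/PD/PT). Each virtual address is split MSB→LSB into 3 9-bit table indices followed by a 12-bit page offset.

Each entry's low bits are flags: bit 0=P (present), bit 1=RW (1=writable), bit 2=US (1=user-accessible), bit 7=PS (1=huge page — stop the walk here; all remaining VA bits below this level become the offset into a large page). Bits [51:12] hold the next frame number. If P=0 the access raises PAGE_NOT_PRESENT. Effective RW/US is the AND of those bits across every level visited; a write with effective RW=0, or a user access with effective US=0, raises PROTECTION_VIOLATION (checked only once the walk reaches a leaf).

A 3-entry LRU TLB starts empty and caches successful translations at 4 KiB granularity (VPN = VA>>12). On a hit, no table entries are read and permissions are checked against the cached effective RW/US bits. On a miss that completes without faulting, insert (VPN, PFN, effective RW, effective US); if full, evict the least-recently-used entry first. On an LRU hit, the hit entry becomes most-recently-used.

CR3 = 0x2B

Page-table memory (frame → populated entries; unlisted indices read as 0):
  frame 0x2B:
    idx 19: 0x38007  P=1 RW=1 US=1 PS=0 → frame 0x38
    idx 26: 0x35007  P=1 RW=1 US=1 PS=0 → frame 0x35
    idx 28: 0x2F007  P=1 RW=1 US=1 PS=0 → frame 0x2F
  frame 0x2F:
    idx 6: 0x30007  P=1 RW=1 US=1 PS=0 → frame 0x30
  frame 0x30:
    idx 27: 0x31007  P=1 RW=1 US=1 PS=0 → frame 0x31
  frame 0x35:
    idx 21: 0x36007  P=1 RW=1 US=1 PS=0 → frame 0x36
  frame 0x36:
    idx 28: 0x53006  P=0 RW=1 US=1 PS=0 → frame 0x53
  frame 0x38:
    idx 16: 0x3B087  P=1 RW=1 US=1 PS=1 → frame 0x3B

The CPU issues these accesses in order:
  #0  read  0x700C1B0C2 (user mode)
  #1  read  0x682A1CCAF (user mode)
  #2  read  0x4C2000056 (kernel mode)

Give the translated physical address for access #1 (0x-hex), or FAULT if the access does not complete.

Walk each access:
#0 VA=0x700C1B0C2 (r,user):
  L0 @0x2B[28] → 0x2F007  P=1,RW=1,US=1,PS=0
  L1 @0x2F[6] → 0x30007  P=1,RW=1,US=1,PS=0
  L2 @0x30[27] → 0x31007  P=1,RW=1,US=1,PS=0
  ✓ 0x310C2  — 3 lookups
#1 VA=0x682A1CCAF (r,user):
  L0 @0x2B[26] → 0x35007  P=1,RW=1,US=1,PS=0
  L1 @0x35[21] → 0x36007  P=1,RW=1,US=1,PS=0
  L2 @0x36[28] → 0x53006  P=0,RW=1,US=1,PS=0
  ✗ PAGE_NOT_PRESENT  [3 reads]
#2 VA=0x4C2000056 (r,kernel):
  L0 @0x2B[19] → 0x38007  P=1,RW=1,US=1,PS=0
  L1 @0x38[16] → 0x3B087  P=1,RW=1,US=1,PS=1
  ✓ 0x3B056 (huge @L1)  — 2 lookups

Access #1 PA: FAULT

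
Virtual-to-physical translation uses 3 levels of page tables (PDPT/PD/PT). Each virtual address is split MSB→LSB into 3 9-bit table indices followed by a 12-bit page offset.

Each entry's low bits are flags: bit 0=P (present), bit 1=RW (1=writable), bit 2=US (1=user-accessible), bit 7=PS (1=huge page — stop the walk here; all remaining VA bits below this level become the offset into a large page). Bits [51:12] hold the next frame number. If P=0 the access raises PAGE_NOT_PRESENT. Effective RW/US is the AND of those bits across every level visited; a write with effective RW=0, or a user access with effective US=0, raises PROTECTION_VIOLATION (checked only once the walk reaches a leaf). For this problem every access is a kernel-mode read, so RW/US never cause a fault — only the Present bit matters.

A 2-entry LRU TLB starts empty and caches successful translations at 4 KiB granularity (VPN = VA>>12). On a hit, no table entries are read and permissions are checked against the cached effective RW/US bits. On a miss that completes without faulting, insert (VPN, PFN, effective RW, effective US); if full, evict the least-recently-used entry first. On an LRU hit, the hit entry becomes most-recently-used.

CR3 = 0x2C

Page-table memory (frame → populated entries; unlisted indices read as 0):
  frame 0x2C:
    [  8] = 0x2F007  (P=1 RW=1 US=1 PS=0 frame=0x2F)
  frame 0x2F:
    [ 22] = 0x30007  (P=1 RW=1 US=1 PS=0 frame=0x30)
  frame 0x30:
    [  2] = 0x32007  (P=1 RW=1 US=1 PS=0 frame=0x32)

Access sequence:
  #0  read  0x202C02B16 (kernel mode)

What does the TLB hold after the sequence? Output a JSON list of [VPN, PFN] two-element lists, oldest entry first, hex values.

Walk each access:
#0 VA=0x202C02B16 (r,kernel):
  [0] read 0x2C idx=8: raw=0x2F007 flags P=1 W=1 U=1 S=0
  [1] read 0x2F idx=22: raw=0x30007 flags P=1 W=1 U=1 S=0
  [2] read 0x30 idx=2: raw=0x32007 flags P=1 W=1 U=1 S=0
  ✓ 0x32B16  — 3 lookups

TLB: [["0x202C02", "0x32"]]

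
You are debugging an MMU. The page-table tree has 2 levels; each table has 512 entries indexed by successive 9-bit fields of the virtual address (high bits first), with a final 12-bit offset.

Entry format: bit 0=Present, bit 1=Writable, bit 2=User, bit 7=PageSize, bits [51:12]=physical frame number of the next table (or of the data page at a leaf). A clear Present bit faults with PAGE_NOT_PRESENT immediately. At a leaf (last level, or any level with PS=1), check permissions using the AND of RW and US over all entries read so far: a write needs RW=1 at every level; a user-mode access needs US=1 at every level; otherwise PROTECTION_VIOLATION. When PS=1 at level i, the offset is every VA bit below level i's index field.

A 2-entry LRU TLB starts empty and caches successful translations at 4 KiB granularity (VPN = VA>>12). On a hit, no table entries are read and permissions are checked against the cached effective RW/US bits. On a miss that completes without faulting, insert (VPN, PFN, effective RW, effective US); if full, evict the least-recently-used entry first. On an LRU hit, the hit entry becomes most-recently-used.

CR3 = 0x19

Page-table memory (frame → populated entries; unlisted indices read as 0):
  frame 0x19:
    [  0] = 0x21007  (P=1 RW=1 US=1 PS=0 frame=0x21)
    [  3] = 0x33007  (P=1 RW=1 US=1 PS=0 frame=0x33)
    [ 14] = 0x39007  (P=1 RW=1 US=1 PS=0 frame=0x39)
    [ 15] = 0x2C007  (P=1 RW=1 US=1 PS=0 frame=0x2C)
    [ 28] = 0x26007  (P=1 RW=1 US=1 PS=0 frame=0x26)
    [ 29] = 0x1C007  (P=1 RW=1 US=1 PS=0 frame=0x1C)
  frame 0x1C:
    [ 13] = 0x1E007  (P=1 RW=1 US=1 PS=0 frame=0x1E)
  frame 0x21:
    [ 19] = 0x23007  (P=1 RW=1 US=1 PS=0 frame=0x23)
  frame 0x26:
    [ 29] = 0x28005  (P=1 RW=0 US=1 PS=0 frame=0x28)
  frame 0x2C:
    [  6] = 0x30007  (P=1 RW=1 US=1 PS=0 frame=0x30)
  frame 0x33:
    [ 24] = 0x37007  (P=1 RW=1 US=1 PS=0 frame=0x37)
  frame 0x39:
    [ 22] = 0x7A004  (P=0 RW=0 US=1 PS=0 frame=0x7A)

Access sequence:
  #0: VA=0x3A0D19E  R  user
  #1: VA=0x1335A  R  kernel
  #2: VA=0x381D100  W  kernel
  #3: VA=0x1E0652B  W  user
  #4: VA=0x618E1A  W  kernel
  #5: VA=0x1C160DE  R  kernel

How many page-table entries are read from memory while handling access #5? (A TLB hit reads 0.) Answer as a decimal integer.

Trace:
#0 VA=0x3A0D19E (r,user):
  lvl0: tbl 0x19, slot 29 ⇒ 0x1C007 (P1/RW1/US1/PS0)
  lvl1: tbl 0x1C, slot 13 ⇒ 0x1E007 (P1/RW1/US1/PS0)
  → PA=0x1E19E  (2 entries read)
#1 VA=0x1335A (r,kernel):
  lvl0: tbl 0x19, slot 0 ⇒ 0x21007 (P1/RW1/US1/PS0)
  lvl1: tbl 0x21, slot 19 ⇒ 0x23007 (P1/RW1/US1/PS0)
  → PA=0x2335A  (2 entries read)
#2 VA=0x381D100 (w,kernel):
  lvl0: tbl 0x19, slot 28 ⇒ 0x26007 (P1/RW1/US1/PS0)
  lvl1: tbl 0x26, slot 29 ⇒ 0x28005 (P1/RW0/US1/PS0)
  → PROTECTION_VIOLATION  (2 entries read)
#3 VA=0x1E0652B (w,user):
  lvl0: tbl 0x19, slot 15 ⇒ 0x2C007 (P1/RW1/US1/PS0)
  lvl1: tbl 0x2C, slot 6 ⇒ 0x30007 (P1/RW1/US1/PS0)
  → PA=0x3052B  (2 entries read)
#4 VA=0x618E1A (w,kernel):
  lvl0: tbl 0x19, slot 3 ⇒ 0x33007 (P1/RW1/US1/PS0)
  lvl1: tbl 0x33, slot 24 ⇒ 0x37007 (P1/RW1/US1/PS0)
  → PA=0x37E1A  (2 entries read)
#5 VA=0x1C160DE (r,kernel):
  lvl0: tbl 0x19, slot 14 ⇒ 0x39007 (P1/RW1/US1/PS0)
  lvl1: tbl 0x39, slot 22 ⇒ 0x7A004 (P0/RW0/US1/PS0)
  → PAGE_NOT_PRESENT  (2 entries read)

Entries read for #5: 2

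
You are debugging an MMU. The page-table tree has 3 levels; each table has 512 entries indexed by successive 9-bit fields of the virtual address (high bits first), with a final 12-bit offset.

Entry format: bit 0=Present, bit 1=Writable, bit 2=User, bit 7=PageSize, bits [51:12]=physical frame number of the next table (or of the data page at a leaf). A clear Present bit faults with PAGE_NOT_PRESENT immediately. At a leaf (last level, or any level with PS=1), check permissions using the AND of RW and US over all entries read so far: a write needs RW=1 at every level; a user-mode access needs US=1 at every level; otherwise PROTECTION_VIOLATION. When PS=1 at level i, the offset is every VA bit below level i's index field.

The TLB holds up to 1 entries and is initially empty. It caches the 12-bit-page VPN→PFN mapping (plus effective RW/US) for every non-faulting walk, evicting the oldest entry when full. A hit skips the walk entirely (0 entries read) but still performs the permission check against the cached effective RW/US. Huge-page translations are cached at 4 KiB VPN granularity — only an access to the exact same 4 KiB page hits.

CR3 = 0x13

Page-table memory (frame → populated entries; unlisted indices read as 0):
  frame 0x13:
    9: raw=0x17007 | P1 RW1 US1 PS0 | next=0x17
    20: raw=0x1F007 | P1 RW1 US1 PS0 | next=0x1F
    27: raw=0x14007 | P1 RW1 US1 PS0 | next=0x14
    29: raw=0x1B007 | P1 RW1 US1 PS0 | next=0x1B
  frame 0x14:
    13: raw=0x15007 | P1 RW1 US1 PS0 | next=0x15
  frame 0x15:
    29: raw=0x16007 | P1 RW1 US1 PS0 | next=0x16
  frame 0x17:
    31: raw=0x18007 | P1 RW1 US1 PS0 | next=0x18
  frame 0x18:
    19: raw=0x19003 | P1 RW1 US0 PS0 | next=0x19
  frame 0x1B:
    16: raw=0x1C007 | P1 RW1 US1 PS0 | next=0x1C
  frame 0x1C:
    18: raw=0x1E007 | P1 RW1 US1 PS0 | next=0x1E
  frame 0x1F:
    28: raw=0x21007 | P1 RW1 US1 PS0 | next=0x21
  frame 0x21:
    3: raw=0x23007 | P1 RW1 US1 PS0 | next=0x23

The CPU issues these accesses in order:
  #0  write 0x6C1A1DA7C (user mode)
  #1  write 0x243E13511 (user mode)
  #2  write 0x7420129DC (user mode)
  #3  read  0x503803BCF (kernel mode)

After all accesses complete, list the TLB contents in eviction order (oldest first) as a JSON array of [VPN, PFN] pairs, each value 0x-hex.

Walk each access:
#0 VA=0x6C1A1DA7C (w,user):
  lvl0: tbl 0x13, slot 27 ⇒ 0x14007 (P1/RW1/US1/PS0)
  lvl1: tbl 0x14, slot 13 ⇒ 0x15007 (P1/RW1/US1/PS0)
  lvl2: tbl 0x15, slot 29 ⇒ 0x16007 (P1/RW1/US1/PS0)
  → PA=0x16A7C  (3 entries read)
#1 VA=0x243E13511 (w,user):
  lvl0: tbl 0x13, slot 9 ⇒ 0x17007 (P1/RW1/US1/PS0)
  lvl1: tbl 0x17, slot 31 ⇒ 0x18007 (P1/RW1/US1/PS0)
  lvl2: tbl 0x18, slot 19 ⇒ 0x19003 (P1/RW1/US0/PS0)
  → PROTECTION_VIOLATION  (3 entries read)
#2 VA=0x7420129DC (w,user):
  lvl0: tbl 0x13, slot 29 ⇒ 0x1B007 (P1/RW1/US1/PS0)
  lvl1: tbl 0x1B, slot 16 ⇒ 0x1C007 (P1/RW1/US1/PS0)
  lvl2: tbl 0x1C, slot 18 ⇒ 0x1E007 (P1/RW1/US1/PS0)
  → PA=0x1E9DC  (3 entries read)
#3 VA=0x503803BCF (r,kernel):
  lvl0: tbl 0x13, slot 20 ⇒ 0x1F007 (P1/RW1/US1/PS0)
  lvl1: tbl 0x1F, slot 28 ⇒ 0x21007 (P1/RW1/US1/PS0)
  lvl2: tbl 0x21, slot 3 ⇒ 0x23007 (P1/RW1/US1/PS0)
  → PA=0x23BCF  (3 entries read)

TLB: [["0x503803", "0x23"]]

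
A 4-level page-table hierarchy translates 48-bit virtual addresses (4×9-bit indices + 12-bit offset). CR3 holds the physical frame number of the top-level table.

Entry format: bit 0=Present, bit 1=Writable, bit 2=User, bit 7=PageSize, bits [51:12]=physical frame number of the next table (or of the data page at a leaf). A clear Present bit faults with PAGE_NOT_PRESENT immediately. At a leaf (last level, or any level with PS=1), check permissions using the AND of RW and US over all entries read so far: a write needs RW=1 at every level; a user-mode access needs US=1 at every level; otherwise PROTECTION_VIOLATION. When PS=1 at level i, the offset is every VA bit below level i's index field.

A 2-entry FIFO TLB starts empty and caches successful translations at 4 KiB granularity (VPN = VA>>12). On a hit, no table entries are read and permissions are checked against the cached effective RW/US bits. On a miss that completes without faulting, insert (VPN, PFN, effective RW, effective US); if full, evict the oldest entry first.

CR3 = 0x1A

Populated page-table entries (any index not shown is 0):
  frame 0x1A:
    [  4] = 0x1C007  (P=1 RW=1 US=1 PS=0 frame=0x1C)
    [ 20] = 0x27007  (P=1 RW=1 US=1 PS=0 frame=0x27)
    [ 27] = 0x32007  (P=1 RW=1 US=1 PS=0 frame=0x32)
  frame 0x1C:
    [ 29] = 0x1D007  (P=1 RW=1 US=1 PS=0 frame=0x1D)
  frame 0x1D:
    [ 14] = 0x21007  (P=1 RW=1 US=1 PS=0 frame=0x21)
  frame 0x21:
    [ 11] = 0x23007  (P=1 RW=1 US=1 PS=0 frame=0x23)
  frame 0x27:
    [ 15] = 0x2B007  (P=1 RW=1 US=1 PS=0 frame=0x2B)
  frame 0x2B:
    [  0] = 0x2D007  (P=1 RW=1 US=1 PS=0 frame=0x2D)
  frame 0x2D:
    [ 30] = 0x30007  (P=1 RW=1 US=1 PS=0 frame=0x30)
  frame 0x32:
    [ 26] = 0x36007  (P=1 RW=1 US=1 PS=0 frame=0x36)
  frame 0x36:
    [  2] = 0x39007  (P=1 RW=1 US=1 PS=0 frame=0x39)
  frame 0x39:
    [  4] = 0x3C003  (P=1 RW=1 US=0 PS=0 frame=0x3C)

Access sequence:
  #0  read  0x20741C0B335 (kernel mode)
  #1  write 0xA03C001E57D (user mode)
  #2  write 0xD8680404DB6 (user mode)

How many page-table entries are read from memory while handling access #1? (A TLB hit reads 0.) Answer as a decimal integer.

Trace:
#0 VA=0x20741C0B335 (r,kernel):
  L0 @0x1A[4] → 0x1C007  P=1,RW=1,US=1,PS=0
  L1 @0x1C[29] → 0x1D007  P=1,RW=1,US=1,PS=0
  L2 @0x1D[14] → 0x21007  P=1,RW=1,US=1,PS=0
  L3 @0x21[11] → 0x23007  P=1,RW=1,US=1,PS=0
  ✓ 0x23335  — 4 lookups
#1 VA=0xA03C001E57D (w,user):
  L0 @0x1A[20] → 0x27007  P=1,RW=1,US=1,PS=0
  L1 @0x27[15] → 0x2B007  P=1,RW=1,US=1,PS=0
  L2 @0x2B[0] → 0x2D007  P=1,RW=1,US=1,PS=0
  L3 @0x2D[30] → 0x30007  P=1,RW=1,US=1,PS=0
  ✓ 0x3057D  — 4 lookups
#2 VA=0xD8680404DB6 (w,user):
  L0 @0x1A[27] → 0x32007  P=1,RW=1,US=1,PS=0
  L1 @0x32[26] → 0x36007  P=1,RW=1,US=1,PS=0
  L2 @0x36[2] → 0x39007  P=1,RW=1,US=1,PS=0
  L3 @0x39[4] → 0x3C003  P=1,RW=1,US=0,PS=0
  → PROTECTION_VIOLATION  (4 entries read)

Entries read for #1: 4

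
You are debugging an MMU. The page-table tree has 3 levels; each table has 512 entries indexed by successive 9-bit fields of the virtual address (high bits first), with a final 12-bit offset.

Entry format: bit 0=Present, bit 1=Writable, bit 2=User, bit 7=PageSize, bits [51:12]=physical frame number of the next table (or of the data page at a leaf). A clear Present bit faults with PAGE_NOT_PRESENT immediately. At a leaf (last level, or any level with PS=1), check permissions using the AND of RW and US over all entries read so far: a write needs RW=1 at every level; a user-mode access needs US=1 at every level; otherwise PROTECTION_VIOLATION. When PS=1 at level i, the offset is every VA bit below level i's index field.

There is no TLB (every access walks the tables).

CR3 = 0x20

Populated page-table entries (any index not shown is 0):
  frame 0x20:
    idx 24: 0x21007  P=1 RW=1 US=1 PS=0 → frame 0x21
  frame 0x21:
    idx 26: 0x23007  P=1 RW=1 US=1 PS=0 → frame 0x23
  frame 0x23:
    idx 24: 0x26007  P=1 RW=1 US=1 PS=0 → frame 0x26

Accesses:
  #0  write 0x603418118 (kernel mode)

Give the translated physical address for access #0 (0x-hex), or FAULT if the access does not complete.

Per-access translation:
#0 VA=0x603418118 (w,kernel):
  [0] read 0x20 idx=24: raw=0x21007 flags P=1 W=1 U=1 S=0
  [1] read 0x21 idx=26: raw=0x23007 flags P=1 W=1 U=1 S=0
  [2] read 0x23 idx=24: raw=0x26007 flags P=1 W=1 U=1 S=0
  ⇒ phys 0x26118  [3 reads]

Access #0 PA: 0x26118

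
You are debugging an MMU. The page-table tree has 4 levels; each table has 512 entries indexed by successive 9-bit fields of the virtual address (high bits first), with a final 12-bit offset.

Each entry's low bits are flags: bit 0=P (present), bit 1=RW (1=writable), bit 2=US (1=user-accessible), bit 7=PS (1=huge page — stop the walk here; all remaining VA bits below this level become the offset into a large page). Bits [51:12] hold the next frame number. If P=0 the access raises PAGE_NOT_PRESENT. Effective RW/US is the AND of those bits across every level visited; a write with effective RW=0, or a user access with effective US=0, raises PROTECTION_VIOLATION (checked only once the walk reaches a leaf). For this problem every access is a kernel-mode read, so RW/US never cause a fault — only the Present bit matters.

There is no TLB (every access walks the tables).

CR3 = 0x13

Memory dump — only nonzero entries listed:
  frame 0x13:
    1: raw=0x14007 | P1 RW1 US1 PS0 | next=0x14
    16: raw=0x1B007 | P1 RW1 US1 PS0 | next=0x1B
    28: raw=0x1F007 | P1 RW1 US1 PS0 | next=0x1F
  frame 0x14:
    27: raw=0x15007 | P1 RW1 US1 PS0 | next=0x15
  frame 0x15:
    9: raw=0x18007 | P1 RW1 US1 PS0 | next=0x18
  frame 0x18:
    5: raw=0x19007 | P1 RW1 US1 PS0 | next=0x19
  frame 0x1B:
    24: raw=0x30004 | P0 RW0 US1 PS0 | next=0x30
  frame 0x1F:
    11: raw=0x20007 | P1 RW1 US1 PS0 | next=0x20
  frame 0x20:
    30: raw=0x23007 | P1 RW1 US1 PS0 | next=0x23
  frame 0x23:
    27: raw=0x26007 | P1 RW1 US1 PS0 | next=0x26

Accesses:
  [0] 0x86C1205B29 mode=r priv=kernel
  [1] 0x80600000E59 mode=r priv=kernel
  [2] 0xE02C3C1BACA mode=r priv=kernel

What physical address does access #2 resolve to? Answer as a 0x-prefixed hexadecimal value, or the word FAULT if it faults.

Walk each access:
#0 VA=0x86C1205B29 (r,kernel):
  L0 @0x13[1] → 0x14007  P=1,RW=1,US=1,PS=0
  L1 @0x14[27] → 0x15007  P=1,RW=1,US=1,PS=0
  L2 @0x15[9] → 0x18007  P=1,RW=1,US=1,PS=0
  L3 @0x18[5] → 0x19007  P=1,RW=1,US=1,PS=0
  → PA=0x19B29  (4 entries read)
#1 VA=0x80600000E59 (r,kernel):
  L0 @0x13[16] → 0x1B007  P=1,RW=1,US=1,PS=0
  L1 @0x1B[24] → 0x30004  P=0,RW=0,US=1,PS=0
  → PAGE_NOT_PRESENT  (2 entries read)
#2 VA=0xE02C3C1BACA (r,kernel):
  L0 @0x13[28] → 0x1F007  P=1,RW=1,US=1,PS=0
  L1 @0x1F[11] → 0x20007  P=1,RW=1,US=1,PS=0
  L2 @0x20[30] → 0x23007  P=1,RW=1,US=1,PS=0
  L3 @0x23[27] → 0x26007  P=1,RW=1,US=1,PS=0
  → PA=0x26ACA  (4 entries read)

Access #2 PA: 0x26ACA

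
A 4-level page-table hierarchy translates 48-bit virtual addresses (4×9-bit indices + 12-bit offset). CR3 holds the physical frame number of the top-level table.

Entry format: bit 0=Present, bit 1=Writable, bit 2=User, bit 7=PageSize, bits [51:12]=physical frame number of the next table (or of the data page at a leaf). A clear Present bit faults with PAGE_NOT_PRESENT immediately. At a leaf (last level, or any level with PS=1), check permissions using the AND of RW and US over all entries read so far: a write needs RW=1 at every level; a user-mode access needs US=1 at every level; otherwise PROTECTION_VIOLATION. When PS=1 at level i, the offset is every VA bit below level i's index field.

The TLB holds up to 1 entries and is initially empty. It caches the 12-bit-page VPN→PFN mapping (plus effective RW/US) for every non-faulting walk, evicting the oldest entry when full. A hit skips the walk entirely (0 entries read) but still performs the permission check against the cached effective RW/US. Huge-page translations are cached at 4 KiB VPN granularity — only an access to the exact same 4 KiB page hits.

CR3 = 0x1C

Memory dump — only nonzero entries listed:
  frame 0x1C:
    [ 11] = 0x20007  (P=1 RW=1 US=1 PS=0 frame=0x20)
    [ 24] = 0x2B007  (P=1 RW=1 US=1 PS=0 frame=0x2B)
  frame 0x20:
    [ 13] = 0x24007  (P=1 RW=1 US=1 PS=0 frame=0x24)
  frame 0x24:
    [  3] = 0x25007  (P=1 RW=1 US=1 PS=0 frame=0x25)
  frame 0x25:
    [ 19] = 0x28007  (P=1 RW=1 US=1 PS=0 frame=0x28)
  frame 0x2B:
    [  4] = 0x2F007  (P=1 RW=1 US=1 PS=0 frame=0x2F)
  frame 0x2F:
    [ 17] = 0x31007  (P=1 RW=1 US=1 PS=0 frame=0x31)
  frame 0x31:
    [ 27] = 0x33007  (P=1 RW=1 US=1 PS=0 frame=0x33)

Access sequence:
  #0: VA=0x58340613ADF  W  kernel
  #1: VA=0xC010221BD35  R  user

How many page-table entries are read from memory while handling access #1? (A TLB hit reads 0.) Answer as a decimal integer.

Walk each access:
#0 VA=0x58340613ADF (w,kernel):
  [0] read 0x1C idx=11: raw=0x20007 flags P=1 W=1 U=1 S=0
  [1] read 0x20 idx=13: raw=0x24007 flags P=1 W=1 U=1 S=0
  [2] read 0x24 idx=3: raw=0x25007 flags P=1 W=1 U=1 S=0
  [3] read 0x25 idx=19: raw=0x28007 flags P=1 W=1 U=1 S=0
  ⇒ phys 0x28ADF  [4 reads]
#1 VA=0xC010221BD35 (r,user):
  [0] read 0x1C idx=24: raw=0x2B007 flags P=1 W=1 U=1 S=0
  [1] read 0x2B idx=4: raw=0x2F007 flags P=1 W=1 U=1 S=0
  [2] read 0x2F idx=17: raw=0x31007 flags P=1 W=1 U=1 S=0
  [3] read 0x31 idx=27: raw=0x33007 flags P=1 W=1 U=1 S=0
  ⇒ phys 0x33D35  [4 reads]

Entries read for #1: 4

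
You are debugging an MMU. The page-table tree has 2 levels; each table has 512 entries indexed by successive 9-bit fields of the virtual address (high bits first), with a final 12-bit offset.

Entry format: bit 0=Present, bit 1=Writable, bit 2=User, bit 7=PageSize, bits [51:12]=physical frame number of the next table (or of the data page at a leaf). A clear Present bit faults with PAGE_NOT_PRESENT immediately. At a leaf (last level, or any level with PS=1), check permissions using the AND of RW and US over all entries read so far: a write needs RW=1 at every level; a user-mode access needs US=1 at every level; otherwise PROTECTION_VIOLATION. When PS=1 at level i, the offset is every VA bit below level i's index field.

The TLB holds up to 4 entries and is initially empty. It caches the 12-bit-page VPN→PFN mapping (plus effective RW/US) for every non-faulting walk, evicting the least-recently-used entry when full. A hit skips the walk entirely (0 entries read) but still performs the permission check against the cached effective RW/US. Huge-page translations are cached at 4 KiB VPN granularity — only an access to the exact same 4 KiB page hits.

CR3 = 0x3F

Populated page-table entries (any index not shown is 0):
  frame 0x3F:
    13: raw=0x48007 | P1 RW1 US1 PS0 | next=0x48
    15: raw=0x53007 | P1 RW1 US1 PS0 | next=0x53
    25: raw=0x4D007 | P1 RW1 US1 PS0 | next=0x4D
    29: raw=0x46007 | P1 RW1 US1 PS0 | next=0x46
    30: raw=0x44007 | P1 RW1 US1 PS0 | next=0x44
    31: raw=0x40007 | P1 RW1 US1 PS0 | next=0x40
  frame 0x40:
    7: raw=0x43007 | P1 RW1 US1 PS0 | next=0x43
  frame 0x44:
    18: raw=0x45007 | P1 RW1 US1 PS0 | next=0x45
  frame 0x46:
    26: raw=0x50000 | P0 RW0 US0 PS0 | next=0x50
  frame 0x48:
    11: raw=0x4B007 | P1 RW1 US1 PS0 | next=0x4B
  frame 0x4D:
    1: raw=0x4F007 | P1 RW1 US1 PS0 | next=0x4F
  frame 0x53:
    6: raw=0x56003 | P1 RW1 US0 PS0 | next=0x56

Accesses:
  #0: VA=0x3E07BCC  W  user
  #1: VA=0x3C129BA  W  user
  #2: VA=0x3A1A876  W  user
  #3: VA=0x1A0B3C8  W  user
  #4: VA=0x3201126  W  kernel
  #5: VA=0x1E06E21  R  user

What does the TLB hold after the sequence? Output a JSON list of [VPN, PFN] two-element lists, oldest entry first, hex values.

Walk each access:
#0 VA=0x3E07BCC (w,user):
  [0] read 0x3F idx=31: raw=0x40007 flags P=1 W=1 U=1 S=0
  [1] read 0x40 idx=7: raw=0x43007 flags P=1 W=1 U=1 S=0
  → PA=0x43BCC  (2 entries read)
#1 VA=0x3C129BA (w,user):
  [0] read 0x3F idx=30: raw=0x44007 flags P=1 W=1 U=1 S=0
  [1] read 0x44 idx=18: raw=0x45007 flags P=1 W=1 U=1 S=0
  → PA=0x459BA  (2 entries read)
#2 VA=0x3A1A876 (w,user):
  [0] read 0x3F idx=29: raw=0x46007 flags P=1 W=1 U=1 S=0
  [1] read 0x46 idx=26: raw=0x50000 flags P=0 W=0 U=0 S=0
  → PAGE_NOT_PRESENT  (2 entries read)
#3 VA=0x1A0B3C8 (w,user):
  [0] read 0x3F idx=13: raw=0x48007 flags P=1 W=1 U=1 S=0
  [1] read 0x48 idx=11: raw=0x4B007 flags P=1 W=1 U=1 S=0
  → PA=0x4B3C8  (2 entries read)
#4 VA=0x3201126 (w,kernel):
  [0] read 0x3F idx=25: raw=0x4D007 flags P=1 W=1 U=1 S=0
  [1] read 0x4D idx=1: raw=0x4F007 flags P=1 W=1 U=1 S=0
  → PA=0x4F126  (2 entries read)
#5 VA=0x1E06E21 (r,user):
  [0] read 0x3F idx=15: raw=0x53007 flags P=1 W=1 U=1 S=0
  [1] read 0x53 idx=6: raw=0x56003 flags P=1 W=1 U=0 S=0
  → PROTECTION_VIOLATION  (2 entries read)

TLB: [["0x3E07", "0x43"], ["0x3C12", "0x45"], ["0x1A0B", "0x4B"], ["0x3201", "0x4F"]]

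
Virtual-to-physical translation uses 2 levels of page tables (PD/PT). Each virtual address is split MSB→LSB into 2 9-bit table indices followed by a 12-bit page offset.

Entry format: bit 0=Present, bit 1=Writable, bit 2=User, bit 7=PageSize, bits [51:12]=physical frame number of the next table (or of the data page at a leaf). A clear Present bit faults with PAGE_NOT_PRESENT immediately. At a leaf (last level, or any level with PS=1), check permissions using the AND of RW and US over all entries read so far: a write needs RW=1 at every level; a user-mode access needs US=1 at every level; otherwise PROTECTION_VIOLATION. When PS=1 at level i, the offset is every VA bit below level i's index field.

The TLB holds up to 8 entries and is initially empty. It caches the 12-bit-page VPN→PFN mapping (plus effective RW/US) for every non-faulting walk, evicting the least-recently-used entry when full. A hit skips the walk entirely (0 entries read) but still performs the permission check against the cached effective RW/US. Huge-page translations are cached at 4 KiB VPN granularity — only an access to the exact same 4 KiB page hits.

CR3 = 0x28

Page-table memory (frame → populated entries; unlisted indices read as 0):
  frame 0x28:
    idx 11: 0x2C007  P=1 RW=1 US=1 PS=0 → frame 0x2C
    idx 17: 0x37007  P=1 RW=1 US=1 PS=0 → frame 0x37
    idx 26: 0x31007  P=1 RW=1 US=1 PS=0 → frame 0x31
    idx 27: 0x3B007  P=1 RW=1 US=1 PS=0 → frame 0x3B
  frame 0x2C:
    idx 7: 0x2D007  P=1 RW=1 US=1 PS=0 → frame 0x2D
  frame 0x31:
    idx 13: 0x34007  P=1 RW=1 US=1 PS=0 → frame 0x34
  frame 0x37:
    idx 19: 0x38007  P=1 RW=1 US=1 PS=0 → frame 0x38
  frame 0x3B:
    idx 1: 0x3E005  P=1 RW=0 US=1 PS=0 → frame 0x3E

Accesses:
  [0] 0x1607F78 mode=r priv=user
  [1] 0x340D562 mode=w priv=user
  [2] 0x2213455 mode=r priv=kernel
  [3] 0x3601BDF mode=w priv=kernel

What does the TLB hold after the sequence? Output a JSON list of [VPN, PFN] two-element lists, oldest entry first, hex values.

Walk each access:
#0 VA=0x1607F78 (r,user):
  [0] read 0x28 idx=11: raw=0x2C007 flags P=1 W=1 U=1 S=0
  [1] read 0x2C idx=7: raw=0x2D007 flags P=1 W=1 U=1 S=0
  ✓ 0x2DF78  — 2 lookups
#1 VA=0x340D562 (w,user):
  [0] read 0x28 idx=26: raw=0x31007 flags P=1 W=1 U=1 S=0
  [1] read 0x31 idx=13: raw=0x34007 flags P=1 W=1 U=1 S=0
  ✓ 0x34562  — 2 lookups
#2 VA=0x2213455 (r,kernel):
  [0] read 0x28 idx=17: raw=0x37007 flags P=1 W=1 U=1 S=0
  [1] read 0x37 idx=19: raw=0x38007 flags P=1 W=1 U=1 S=0
  ✓ 0x38455  — 2 lookups
#3 VA=0x3601BDF (w,kernel):
  [0] read 0x28 idx=27: raw=0x3B007 flags P=1 W=1 U=1 S=0
  [1] read 0x3B idx=1: raw=0x3E005 flags P=1 W=0 U=1 S=0
  → PROTECTION_VIOLATION  (2 entries read)

TLB: [["0x1607", "0x2D"], ["0x340D", "0x34"], ["0x2213", "0x38"]]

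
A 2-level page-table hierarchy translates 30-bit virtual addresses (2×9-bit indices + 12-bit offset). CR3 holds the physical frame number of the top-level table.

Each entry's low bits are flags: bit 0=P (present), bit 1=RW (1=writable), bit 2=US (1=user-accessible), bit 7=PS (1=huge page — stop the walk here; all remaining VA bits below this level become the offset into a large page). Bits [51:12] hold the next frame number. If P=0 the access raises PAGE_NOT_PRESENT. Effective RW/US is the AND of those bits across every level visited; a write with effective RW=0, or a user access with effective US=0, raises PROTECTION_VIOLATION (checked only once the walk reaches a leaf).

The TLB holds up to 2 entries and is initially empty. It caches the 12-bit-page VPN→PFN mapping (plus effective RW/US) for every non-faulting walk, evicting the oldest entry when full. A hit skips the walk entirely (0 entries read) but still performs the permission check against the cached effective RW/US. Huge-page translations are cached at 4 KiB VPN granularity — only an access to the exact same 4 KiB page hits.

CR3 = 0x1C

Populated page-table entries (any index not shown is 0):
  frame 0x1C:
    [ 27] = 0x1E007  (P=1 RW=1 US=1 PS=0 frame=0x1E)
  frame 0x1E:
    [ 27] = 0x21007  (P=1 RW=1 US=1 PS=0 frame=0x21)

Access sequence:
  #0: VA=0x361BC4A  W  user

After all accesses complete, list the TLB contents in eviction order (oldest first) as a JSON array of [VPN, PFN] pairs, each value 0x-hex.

Per-access translation:
#0 VA=0x361BC4A (w,user):
  [0] read 0x1C idx=27: raw=0x1E007 flags P=1 W=1 U=1 S=0
  [1] read 0x1E idx=27: raw=0x21007 flags P=1 W=1 U=1 S=0
  ⇒ phys 0x21C4A  [2 reads]

TLB: [["0x361B", "0x21"]]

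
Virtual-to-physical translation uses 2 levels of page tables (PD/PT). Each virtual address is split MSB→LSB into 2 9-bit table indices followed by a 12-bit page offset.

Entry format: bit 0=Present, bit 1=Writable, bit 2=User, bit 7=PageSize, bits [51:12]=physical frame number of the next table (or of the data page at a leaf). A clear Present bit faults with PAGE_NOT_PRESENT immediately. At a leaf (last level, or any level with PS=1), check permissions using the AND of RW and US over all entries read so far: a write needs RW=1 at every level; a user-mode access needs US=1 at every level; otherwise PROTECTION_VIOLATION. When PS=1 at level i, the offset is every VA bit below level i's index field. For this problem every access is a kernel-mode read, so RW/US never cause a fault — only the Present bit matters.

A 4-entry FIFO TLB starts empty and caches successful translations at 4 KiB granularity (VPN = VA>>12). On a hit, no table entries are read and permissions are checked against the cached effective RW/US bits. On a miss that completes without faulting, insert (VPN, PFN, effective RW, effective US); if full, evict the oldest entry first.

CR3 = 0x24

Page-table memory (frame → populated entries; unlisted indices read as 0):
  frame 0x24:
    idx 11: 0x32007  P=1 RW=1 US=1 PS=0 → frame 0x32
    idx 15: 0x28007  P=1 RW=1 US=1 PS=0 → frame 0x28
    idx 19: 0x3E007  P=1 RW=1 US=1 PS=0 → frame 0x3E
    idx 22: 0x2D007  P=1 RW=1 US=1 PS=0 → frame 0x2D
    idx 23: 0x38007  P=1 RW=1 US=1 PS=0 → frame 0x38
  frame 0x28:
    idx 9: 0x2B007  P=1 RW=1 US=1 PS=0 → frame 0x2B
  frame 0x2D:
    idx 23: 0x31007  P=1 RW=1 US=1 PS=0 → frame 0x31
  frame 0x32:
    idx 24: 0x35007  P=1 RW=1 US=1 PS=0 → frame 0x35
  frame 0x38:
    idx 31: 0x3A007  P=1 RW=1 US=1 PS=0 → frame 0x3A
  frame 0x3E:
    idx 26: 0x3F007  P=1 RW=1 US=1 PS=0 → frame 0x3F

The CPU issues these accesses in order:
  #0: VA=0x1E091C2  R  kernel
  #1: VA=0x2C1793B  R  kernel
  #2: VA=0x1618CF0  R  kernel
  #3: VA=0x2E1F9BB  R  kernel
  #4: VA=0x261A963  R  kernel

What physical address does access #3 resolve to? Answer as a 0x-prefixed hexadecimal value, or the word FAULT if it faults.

Per-access translation:
#0 VA=0x1E091C2 (r,kernel):
  lvl0: tbl 0x24, slot 15 ⇒ 0x28007 (P1/RW1/US1/PS0)
  lvl1: tbl 0x28, slot 9 ⇒ 0x2B007 (P1/RW1/US1/PS0)
  ⇒ phys 0x2B1C2  [2 reads]
#1 VA=0x2C1793B (r,kernel):
  lvl0: tbl 0x24, slot 22 ⇒ 0x2D007 (P1/RW1/US1/PS0)
  lvl1: tbl 0x2D, slot 23 ⇒ 0x31007 (P1/RW1/US1/PS0)
  ⇒ phys 0x3193B  [2 reads]
#2 VA=0x1618CF0 (r,kernel):
  lvl0: tbl 0x24, slot 11 ⇒ 0x32007 (P1/RW1/US1/PS0)
  lvl1: tbl 0x32, slot 24 ⇒ 0x35007 (P1/RW1/US1/PS0)
  ⇒ phys 0x35CF0  [2 reads]
#3 VA=0x2E1F9BB (r,kernel):
  lvl0: tbl 0x24, slot 23 ⇒ 0x38007 (P1/RW1/US1/PS0)
  lvl1: tbl 0x38, slot 31 ⇒ 0x3A007 (P1/RW1/US1/PS0)
  ⇒ phys 0x3A9BB  [2 reads]
#4 VA=0x261A963 (r,kernel):
  lvl0: tbl 0x24, slot 19 ⇒ 0x3E007 (P1/RW1/US1/PS0)
  lvl1: tbl 0x3E, slot 26 ⇒ 0x3F007 (P1/RW1/US1/PS0)
  ⇒ phys 0x3F963  [2 reads]

Access #3 PA: 0x3A9BB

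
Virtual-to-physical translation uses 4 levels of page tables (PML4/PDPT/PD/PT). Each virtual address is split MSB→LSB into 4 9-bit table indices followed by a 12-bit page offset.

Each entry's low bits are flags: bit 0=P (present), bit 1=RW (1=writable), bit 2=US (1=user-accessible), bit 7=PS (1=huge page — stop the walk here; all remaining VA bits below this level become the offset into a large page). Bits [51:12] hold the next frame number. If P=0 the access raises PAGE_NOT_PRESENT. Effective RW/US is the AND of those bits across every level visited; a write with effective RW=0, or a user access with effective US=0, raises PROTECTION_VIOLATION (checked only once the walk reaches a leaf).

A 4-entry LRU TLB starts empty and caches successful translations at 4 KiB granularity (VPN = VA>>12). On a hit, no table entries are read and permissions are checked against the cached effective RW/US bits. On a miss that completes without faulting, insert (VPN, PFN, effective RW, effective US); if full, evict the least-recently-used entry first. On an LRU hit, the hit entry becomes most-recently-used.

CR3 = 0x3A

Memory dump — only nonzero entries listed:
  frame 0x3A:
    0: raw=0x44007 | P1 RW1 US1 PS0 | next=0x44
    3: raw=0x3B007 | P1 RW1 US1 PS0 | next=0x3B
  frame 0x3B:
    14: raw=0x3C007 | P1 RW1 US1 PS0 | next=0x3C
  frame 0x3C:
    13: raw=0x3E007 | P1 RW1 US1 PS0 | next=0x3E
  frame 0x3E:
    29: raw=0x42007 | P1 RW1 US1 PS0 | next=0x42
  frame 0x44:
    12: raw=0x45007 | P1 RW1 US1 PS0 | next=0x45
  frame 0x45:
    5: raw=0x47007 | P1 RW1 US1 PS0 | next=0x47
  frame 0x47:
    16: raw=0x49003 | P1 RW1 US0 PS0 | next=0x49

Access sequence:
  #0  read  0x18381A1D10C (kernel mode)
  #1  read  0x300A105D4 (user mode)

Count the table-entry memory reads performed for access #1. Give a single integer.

Per-access translation:
#0 VA=0x18381A1D10C (r,kernel):
  L0: frame=0x3A idx=3 entry=0x3B007 [P=1 RW=1 US=1 PS=0]
  L1: frame=0x3B idx=14 entry=0x3C007 [P=1 RW=1 US=1 PS=0]
  L2: frame=0x3C idx=13 entry=0x3E007 [P=1 RW=1 US=1 PS=0]
  L3: frame=0x3E idx=29 entry=0x42007 [P=1 RW=1 US=1 PS=0]
  → PA=0x4210C  (4 entries read)
#1 VA=0x300A105D4 (r,user):
  L0: frame=0x3A idx=0 entry=0x44007 [P=1 RW=1 US=1 PS=0]
  L1: frame=0x44 idx=12 entry=0x45007 [P=1 RW=1 US=1 PS=0]
  L2: frame=0x45 idx=5 entry=0x47007 [P=1 RW=1 US=1 PS=0]
  L3: frame=0x47 idx=16 entry=0x49003 [P=1 RW=1 US=0 PS=0]
  → PROTECTION_VIOLATION  (4 entries read)

Entries read for #1: 4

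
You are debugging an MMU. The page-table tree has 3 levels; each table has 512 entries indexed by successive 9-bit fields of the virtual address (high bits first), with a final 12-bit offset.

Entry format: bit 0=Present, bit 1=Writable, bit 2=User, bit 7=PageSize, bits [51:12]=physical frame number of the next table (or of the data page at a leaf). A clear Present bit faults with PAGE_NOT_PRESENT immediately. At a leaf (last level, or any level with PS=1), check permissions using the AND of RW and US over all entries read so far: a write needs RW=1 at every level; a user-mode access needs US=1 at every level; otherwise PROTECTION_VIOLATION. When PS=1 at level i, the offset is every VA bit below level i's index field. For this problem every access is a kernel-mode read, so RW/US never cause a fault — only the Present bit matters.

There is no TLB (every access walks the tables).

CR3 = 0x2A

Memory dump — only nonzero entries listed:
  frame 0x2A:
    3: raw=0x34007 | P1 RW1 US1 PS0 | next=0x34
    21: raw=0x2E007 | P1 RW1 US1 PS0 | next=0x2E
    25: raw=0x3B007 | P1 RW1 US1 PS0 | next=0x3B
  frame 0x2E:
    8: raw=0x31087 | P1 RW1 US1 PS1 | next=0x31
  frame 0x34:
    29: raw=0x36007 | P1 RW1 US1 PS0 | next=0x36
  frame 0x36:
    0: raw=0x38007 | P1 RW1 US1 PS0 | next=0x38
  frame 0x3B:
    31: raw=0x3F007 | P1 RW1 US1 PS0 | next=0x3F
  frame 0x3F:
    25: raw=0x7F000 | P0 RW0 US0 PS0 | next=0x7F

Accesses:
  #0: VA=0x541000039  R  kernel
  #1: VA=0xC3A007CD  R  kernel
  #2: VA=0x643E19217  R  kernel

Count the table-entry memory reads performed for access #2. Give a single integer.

Walk each access:
#0 VA=0x541000039 (r,kernel):
  [0] read 0x2A idx=21: raw=0x2E007 flags P=1 W=1 U=1 S=0
  [1] read 0x2E idx=8: raw=0x31087 flags P=1 W=1 U=1 S=1
  → PA=0x31039 (huge @L1)  (2 entries read)
#1 VA=0xC3A007CD (r,kernel):
  [0] read 0x2A idx=3: raw=0x34007 flags P=1 W=1 U=1 S=0
  [1] read 0x34 idx=29: raw=0x36007 flags P=1 W=1 U=1 S=0
  [2] read 0x36 idx=0: raw=0x38007 flags P=1 W=1 U=1 S=0
  → PA=0x387CD  (3 entries read)
#2 VA=0x643E19217 (r,kernel):
  [0] read 0x2A idx=25: raw=0x3B007 flags P=1 W=1 U=1 S=0
  [1] read 0x3B idx=31: raw=0x3F007 flags P=1 W=1 U=1 S=0
  [2] read 0x3F idx=25: raw=0x7F000 flags P=0 W=0 U=0 S=0
  ⇒ fault: PAGE_NOT_PRESENT  — 3 lookups

Entries read for #2: 3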